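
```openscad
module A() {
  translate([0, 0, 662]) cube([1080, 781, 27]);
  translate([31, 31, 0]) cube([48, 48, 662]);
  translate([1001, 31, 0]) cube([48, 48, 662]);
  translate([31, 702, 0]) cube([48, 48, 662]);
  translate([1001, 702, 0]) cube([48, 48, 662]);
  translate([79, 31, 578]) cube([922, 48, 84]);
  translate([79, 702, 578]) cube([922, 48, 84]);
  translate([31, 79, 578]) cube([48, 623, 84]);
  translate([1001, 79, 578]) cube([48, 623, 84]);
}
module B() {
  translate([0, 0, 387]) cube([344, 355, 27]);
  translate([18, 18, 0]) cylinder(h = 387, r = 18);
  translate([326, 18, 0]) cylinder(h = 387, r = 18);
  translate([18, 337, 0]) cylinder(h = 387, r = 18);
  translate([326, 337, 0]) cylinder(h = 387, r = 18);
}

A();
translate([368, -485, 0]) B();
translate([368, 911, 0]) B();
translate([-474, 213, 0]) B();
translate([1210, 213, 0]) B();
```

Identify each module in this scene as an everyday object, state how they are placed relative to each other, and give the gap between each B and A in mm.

A is a table. B is a stool. Four stools sit around the table at the −y, +y, −x, +x sides. The gap between each stool and the table is 130 mm.

Each stool's nearest face is 130 mm from the table's bounding box.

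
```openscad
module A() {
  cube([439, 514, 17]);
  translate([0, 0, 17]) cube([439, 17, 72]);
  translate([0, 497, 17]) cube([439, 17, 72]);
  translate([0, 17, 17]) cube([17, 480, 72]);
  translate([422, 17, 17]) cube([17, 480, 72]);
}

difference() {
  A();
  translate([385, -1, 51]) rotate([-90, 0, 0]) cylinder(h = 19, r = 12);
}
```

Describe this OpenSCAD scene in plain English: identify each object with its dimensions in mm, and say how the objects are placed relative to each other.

A is an open storage box with external size 439×514×89 mm and wall thickness 17 mm (the base is also 17 mm thick). The base covers the whole footprint; the four walls stand on the base, with the y-facing walls full-width and the x-facing walls fitting between their inner faces.

The open box has a circular hole of radius 12 mm through its front wall, centred at (x = 385, z = 51).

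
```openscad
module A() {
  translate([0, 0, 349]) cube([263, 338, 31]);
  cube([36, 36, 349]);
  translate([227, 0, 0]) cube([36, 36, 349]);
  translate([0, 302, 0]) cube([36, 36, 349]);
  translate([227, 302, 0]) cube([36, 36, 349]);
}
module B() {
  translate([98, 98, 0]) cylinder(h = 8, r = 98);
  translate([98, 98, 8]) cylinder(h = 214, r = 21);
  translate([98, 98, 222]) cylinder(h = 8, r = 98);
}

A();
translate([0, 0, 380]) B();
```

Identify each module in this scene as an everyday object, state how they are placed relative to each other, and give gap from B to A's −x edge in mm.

A is a stool. B is a spool. The spool is on top of the stool. The gap from the spool to the stool's −x edge is 0 mm.

The spool's min-x is at 0; the stool's min-x is 0; gap = 0 mm.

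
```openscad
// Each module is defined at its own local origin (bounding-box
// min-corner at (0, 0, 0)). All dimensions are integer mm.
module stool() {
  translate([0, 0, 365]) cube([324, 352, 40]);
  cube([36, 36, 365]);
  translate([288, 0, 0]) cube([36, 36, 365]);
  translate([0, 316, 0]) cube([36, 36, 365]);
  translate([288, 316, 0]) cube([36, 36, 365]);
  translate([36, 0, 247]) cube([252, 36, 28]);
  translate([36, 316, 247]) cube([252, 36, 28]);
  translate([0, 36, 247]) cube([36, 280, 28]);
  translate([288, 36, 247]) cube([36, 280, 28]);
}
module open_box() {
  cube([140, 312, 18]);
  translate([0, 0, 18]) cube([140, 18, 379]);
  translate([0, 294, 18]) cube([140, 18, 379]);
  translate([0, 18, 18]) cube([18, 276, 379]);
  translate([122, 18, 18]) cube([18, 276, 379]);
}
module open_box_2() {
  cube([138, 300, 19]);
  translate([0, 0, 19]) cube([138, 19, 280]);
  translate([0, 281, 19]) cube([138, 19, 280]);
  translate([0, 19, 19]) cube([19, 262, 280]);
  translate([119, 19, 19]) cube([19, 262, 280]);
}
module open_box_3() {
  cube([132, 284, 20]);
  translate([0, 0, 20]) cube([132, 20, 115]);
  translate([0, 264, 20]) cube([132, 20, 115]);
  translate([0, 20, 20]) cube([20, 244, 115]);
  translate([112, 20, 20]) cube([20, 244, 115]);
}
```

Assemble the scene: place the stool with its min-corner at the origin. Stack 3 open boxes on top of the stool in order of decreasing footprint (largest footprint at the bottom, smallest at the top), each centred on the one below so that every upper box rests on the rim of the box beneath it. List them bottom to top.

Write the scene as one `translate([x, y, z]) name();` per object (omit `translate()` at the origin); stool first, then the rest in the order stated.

stool();
translate([92, 20, 405]) open_box();
translate([93, 26, 802]) open_box_2();
translate([96, 34, 1101]) open_box_3();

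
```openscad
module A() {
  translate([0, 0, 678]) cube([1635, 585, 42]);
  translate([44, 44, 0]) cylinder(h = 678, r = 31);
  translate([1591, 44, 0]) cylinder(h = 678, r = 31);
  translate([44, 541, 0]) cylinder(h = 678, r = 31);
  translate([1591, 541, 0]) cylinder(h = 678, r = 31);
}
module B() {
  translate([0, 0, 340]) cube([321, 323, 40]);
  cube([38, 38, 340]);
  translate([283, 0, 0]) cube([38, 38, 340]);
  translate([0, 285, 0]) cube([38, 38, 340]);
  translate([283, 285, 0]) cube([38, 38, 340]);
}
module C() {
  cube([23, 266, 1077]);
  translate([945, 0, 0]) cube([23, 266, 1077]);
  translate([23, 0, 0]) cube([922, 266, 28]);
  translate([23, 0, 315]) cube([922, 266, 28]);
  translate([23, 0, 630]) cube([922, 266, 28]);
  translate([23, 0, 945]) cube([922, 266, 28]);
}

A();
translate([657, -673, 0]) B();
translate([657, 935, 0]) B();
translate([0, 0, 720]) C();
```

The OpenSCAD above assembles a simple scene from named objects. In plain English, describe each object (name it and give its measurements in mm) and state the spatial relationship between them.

A is a rectangular dining table. The top is 1635×585×42 mm with its upper surface at z = 720 mm. It stands on four round legs of 62 mm diameter, each leg's bounding box inset 13 mm from the nearest pair of top edges, running from the floor to the underside of the top.

B is a four-legged stool. The seat is a 321×323×40 mm slab whose top surface is at z = 380 mm; four square legs, each 38×38 mm in cross-section, run from the floor (z = 0) to the underside of the seat, each flush with a corner of the seat.

C is an open bookshelf. Two side panels, each 23 mm thick, 266 mm deep and 1077 mm tall, stand 968 mm apart (outside-to-outside). Between them sit 4 shelves, each 28 mm thick and 266 mm deep, spanning the full gap between the sides. The bottom shelf rests on the floor (its underside at z = 0) and the clear gap between one shelf's top and the next shelf's underside is 287 mm.

Two stools sit around the table at the −y, +y sides. The bookshelf is on top of the table.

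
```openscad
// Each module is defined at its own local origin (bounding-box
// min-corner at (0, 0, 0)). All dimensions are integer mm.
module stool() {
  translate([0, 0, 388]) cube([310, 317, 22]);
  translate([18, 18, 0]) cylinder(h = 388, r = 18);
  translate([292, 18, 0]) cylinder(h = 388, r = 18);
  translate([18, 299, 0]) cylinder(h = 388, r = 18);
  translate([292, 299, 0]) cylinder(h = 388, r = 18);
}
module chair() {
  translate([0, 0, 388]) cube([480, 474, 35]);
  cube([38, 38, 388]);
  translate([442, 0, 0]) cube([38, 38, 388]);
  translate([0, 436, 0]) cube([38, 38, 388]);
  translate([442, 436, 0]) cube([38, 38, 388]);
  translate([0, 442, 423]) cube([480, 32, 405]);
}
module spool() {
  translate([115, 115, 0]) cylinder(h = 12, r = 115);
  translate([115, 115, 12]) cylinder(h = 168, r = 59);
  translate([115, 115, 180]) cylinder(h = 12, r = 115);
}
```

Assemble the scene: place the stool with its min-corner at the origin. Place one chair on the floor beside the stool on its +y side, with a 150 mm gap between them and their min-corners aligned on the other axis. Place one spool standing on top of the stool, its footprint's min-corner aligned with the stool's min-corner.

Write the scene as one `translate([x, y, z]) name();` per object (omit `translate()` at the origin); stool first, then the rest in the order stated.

stool();
translate([0, 467, 0]) chair();
translate([0, 0, 410]) spool();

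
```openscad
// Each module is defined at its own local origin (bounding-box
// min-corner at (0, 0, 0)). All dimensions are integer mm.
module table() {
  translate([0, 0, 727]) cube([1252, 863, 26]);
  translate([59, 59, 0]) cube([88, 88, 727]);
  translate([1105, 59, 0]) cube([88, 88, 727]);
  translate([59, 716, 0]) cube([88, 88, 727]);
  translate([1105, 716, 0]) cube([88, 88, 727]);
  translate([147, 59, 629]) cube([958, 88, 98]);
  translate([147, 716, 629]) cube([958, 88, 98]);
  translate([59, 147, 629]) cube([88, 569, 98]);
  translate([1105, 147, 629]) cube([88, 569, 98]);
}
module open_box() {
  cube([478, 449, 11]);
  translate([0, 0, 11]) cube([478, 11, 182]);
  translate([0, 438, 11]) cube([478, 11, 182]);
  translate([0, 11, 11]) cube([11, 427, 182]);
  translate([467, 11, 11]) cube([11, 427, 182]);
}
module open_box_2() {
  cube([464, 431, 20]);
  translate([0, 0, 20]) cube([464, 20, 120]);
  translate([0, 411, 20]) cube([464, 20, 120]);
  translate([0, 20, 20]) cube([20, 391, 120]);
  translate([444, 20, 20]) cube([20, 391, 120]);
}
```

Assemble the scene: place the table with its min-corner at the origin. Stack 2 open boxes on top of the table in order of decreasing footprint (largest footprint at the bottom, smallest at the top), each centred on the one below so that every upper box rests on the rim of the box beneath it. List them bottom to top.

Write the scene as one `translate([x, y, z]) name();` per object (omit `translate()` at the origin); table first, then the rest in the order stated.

table();
translate([387, 207, 753]) open_box();
translate([394, 216, 946]) open_box_2();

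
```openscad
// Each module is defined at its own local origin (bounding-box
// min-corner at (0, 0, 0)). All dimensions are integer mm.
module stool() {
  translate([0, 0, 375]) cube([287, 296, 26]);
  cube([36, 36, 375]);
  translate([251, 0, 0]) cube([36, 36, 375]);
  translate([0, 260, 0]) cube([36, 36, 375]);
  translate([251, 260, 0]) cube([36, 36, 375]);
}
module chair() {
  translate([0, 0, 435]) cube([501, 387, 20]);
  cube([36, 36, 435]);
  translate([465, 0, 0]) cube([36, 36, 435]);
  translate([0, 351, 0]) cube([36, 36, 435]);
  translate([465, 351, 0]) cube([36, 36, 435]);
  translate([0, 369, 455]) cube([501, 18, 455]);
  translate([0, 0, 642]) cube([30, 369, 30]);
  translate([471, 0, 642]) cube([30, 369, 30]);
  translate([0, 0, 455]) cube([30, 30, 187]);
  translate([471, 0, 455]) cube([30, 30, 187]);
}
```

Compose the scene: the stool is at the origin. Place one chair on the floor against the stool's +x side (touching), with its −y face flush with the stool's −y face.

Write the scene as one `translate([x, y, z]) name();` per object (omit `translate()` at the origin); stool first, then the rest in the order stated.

stool();
translate([287, 0, 0]) chair();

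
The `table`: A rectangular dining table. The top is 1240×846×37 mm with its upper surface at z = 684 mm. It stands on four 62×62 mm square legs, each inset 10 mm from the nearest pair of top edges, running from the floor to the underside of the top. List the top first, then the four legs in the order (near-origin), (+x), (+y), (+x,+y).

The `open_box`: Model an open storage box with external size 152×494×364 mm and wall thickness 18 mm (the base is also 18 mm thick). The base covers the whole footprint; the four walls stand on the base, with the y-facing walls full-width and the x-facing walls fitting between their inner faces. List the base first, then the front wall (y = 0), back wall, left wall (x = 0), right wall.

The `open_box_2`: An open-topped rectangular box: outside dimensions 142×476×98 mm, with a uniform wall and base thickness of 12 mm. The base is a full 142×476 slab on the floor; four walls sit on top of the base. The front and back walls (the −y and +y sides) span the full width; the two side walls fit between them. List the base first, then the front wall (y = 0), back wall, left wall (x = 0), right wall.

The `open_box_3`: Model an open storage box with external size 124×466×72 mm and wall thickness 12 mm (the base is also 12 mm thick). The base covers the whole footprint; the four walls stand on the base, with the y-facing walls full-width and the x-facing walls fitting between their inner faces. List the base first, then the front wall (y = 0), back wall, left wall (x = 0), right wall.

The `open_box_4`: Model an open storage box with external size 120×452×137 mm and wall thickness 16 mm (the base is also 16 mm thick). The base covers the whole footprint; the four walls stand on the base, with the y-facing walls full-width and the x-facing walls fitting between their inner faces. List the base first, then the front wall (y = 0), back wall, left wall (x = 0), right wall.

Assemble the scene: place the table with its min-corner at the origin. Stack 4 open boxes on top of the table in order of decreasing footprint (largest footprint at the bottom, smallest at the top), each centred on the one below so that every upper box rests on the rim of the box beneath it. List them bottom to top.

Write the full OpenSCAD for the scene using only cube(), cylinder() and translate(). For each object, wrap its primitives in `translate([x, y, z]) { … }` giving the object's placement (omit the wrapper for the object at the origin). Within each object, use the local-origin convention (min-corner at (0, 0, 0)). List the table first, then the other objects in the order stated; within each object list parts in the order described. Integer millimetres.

translate([0, 0, 647]) cube([1240, 846, 37]);
translate([10, 10, 0]) cube([62, 62, 647]);
translate([1168, 10, 0]) cube([62, 62, 647]);
translate([10, 774, 0]) cube([62, 62, 647]);
translate([1168, 774, 0]) cube([62, 62, 647]);
translate([544, 176, 684]) {
  cube([152, 494, 18]);
  translate([0, 0, 18]) cube([152, 18, 346]);
  translate([0, 476, 18]) cube([152, 18, 346]);
  translate([0, 18, 18]) cube([18, 458, 346]);
  translate([134, 18, 18]) cube([18, 458, 346]);
}
translate([549, 185, 1048]) {
  cube([142, 476, 12]);
  translate([0, 0, 12]) cube([142, 12, 86]);
  translate([0, 464, 12]) cube([142, 12, 86]);
  translate([0, 12, 12]) cube([12, 452, 86]);
  translate([130, 12, 12]) cube([12, 452, 86]);
}
translate([558, 190, 1146]) {
  cube([124, 466, 12]);
  translate([0, 0, 12]) cube([124, 12, 60]);
  translate([0, 454, 12]) cube([124, 12, 60]);
  translate([0, 12, 12]) cube([12, 442, 60]);
  translate([112, 12, 12]) cube([12, 442, 60]);
}
translate([560, 197, 1218]) {
  cube([120, 452, 16]);
  translate([0, 0, 16]) cube([120, 16, 121]);
  translate([0, 436, 16]) cube([120, 16, 121]);
  translate([0, 16, 16]) cube([16, 420, 121]);
  translate([104, 16, 16]) cube([16, 420, 121]);
}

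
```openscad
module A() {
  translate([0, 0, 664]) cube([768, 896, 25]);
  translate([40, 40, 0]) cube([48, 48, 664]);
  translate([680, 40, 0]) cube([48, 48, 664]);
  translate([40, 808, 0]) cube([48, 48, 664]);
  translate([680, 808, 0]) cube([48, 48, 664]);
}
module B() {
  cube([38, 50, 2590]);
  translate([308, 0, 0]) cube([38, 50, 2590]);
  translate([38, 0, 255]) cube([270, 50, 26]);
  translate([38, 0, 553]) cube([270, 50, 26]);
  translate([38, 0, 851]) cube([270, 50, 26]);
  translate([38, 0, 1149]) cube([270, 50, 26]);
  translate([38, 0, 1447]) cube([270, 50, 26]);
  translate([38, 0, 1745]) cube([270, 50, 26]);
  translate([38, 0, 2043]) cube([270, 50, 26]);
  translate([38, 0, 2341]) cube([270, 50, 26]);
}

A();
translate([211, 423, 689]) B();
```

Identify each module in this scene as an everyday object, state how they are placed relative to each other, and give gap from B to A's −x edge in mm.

A is a table. B is a ladder. The ladder is on top of the table, centred. The gap from the ladder to the table's −x edge is 211 mm.

The ladder's min-x is at 211; the table's min-x is 0; gap = 211 mm.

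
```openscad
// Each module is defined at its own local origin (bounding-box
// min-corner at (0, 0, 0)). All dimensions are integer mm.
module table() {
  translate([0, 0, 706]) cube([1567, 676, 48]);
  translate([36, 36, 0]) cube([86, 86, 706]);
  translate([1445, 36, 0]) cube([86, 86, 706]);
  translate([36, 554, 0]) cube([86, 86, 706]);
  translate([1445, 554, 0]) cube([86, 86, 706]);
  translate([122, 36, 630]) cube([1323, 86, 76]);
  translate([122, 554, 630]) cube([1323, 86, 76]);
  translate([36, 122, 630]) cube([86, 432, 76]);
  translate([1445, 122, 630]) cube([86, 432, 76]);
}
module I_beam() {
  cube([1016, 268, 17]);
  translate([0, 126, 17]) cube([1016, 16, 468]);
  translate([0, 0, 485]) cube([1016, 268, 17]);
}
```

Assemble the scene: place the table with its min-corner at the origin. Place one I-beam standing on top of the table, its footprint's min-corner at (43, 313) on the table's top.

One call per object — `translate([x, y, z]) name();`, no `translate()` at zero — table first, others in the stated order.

table();
translate([43, 313, 754]) I_beam();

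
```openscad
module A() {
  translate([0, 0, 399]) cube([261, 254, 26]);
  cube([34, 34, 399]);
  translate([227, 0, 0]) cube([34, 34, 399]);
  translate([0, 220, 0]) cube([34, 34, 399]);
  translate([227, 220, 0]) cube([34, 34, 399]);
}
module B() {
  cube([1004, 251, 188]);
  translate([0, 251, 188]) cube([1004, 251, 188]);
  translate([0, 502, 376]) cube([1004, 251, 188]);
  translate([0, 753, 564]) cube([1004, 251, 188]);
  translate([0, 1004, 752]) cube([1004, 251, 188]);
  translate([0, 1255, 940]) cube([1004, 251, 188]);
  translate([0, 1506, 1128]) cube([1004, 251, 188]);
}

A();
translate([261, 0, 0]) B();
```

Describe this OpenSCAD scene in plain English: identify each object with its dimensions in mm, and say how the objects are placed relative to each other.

A is a four-legged stool. The seat is 261×254 mm, 26 mm thick, top at z = 425 mm. It stands on four square legs, each 34×34 mm in cross-section, from z = 0 to the seat underside, each flush with a corner of the seat.

B is a straight staircase of 7 solid steps. Each step is 1004 mm wide (x), 251 mm deep (y, the going) and 188 mm tall (the rise). The first step rests on the floor; each subsequent step sits one going further in +y and one rise higher in +z, directly behind and above the previous step with no overlap.

The staircase is against the stool's +x side, with their −y faces flush.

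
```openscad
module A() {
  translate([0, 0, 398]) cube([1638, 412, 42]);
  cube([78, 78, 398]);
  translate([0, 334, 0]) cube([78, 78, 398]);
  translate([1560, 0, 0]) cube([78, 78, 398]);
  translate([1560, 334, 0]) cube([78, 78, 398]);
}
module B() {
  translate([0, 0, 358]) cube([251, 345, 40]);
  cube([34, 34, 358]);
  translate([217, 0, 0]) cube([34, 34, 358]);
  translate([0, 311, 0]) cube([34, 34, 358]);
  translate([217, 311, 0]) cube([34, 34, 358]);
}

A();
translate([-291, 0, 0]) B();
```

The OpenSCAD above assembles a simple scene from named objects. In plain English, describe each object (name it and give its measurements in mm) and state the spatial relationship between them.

A is a long wooden bench with a 1638 mm (x) × 412 mm (y) seat, 42 mm thick, its top surface 440 mm above the floor. Four 78 mm square legs at the seat corners, flush with the edges, run from z = 0 to the seat underside.

B is a four-legged stool. The seat is 251×345 mm, 40 mm thick, top at z = 398 mm. It stands on four square legs, each 34×34 mm in cross-section, from z = 0 to the seat underside, each flush with a corner of the seat.

The stool is on the floor beside the bench on its −x side.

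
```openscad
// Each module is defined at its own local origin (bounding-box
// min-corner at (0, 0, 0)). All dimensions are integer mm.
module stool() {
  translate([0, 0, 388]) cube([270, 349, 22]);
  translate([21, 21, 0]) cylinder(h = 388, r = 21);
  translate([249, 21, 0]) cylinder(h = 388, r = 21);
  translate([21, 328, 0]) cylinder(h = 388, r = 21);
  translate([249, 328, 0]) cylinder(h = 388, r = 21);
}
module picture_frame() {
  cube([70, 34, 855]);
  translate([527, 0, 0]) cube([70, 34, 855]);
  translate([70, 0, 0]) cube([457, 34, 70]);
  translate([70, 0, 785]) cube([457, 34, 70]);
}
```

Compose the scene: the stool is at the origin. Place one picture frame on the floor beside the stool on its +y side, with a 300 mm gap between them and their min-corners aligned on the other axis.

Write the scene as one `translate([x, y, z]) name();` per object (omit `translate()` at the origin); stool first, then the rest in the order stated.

stool();
translate([0, 649, 0]) picture_frame();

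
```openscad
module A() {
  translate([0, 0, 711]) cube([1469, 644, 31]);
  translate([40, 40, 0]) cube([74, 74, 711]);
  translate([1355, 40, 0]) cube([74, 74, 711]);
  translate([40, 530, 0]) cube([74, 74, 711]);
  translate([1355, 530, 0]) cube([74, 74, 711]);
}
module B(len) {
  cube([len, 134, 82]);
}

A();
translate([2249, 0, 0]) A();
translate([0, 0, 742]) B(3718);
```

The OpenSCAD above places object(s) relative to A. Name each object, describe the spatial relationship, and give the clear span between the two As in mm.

A is a table. B is a beam. A beam spans the tops of two tables. The clear span between the two tables is 780 mm.

Second table starts at x = 2249; first ends at x = 1469; clear span = 2249 − 1469 = 780 mm.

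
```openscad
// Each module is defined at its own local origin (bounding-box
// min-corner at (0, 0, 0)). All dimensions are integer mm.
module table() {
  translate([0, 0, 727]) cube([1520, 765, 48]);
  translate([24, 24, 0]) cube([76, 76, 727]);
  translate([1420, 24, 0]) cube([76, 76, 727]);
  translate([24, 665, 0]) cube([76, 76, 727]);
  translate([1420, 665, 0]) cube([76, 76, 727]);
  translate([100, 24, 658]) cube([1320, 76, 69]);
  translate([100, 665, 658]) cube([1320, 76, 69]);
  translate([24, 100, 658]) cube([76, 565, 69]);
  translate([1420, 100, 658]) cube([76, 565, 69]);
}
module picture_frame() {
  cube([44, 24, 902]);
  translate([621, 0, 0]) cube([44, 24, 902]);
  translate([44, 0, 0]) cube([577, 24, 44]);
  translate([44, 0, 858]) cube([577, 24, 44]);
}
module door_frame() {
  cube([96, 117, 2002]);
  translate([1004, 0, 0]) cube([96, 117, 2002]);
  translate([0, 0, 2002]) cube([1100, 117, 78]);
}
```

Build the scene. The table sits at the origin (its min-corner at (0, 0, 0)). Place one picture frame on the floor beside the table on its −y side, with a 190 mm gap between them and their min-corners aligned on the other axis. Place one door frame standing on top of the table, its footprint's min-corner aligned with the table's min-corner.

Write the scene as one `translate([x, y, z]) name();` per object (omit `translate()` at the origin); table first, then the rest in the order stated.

table();
translate([0, -214, 0]) picture_frame();
translate([0, 0, 775]) door_frame();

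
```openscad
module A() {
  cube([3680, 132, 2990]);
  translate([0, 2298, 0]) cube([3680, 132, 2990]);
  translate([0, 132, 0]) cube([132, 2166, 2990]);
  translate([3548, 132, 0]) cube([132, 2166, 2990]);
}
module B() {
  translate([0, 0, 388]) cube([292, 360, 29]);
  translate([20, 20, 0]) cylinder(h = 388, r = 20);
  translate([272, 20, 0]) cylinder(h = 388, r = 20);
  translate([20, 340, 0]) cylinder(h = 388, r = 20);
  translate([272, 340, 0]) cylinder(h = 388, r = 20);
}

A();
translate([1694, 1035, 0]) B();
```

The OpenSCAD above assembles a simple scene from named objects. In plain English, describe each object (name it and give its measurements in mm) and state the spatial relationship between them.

A is the wall frame of a small rectangular building: four walls, each 2990 mm tall and 132 mm thick, enclosing a footprint 3680 mm (x) by 2430 mm (y) outside-to-outside, with no floor or roof. The front and back walls (the −y and +y sides) span the full width; the two side walls fit between them.

B is a four-legged stool. The seat is 292×360 mm, 29 mm thick, top at z = 417 mm. It stands on four round legs, each 40 mm in diameter, from z = 0 to the seat underside, each leg's axis is inset half a diameter from the nearest pair of seat edges (so the leg's bounding box is flush with the corner).

The stool sits inside the house frame, centred.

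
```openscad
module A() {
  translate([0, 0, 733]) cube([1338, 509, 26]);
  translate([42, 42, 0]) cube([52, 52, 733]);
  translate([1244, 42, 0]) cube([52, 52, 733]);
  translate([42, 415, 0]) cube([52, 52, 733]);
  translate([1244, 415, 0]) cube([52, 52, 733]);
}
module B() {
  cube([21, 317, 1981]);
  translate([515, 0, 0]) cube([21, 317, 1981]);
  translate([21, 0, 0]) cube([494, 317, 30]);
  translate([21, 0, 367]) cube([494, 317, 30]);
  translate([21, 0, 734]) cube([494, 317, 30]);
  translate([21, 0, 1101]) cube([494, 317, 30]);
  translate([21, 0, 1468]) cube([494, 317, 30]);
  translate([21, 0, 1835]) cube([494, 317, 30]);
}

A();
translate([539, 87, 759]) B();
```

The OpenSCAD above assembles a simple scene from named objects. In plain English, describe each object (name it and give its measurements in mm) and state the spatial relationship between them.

A is a table: top 1338 mm (x) × 509 mm (y), 26 mm thick, upper face at z = 759 mm, on four 52×52 mm square legs, each inset 42 mm from the nearest pair of top edges, running from z = 0 to the bottom of the top.

B is a bookshelf 536 mm wide overall, 317 mm deep and 1981 mm tall. The two sides are 21 mm thick vertical panels. 6 horizontal shelves of 30 mm thickness span between the inner faces of the sides; the lowest shelf sits on the floor and shelves are stacked with a clear vertical gap of 337 mm between each pair.

The bookshelf is on top of the table.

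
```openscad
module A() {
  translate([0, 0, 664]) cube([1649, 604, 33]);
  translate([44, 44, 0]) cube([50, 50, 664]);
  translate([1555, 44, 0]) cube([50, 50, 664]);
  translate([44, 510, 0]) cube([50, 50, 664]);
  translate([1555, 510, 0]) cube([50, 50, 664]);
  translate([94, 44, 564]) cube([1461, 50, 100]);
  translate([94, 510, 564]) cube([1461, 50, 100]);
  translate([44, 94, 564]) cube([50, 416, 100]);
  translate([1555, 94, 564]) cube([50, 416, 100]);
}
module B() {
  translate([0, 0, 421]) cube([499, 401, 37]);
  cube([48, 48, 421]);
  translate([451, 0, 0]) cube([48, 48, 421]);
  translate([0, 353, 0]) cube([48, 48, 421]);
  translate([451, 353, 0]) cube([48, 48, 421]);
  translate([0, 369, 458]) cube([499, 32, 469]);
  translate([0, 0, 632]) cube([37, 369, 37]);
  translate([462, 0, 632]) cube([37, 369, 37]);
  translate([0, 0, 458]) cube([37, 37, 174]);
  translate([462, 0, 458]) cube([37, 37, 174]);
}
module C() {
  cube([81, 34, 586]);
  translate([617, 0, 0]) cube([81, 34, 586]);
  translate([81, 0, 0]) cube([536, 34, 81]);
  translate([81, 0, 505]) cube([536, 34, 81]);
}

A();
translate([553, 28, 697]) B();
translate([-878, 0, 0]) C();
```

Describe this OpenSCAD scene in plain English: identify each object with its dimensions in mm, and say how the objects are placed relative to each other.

A is a rectangular dining table. The top is 1649×604×33 mm with its upper surface at z = 697 mm. It stands on four 50×50 mm square legs, each inset 44 mm from the nearest pair of top edges, running from the floor to the underside of the top. Four apron rails, 50 mm thick and 100 mm tall, run between adjacent legs with their top edges flush with the underside of the top and their outer faces flush with the legs' outer faces.

B is a chair: 499×401 mm seat, 37 mm thick, top at z = 458 mm, on four 48 mm square corner legs flush with the seat edges. A 32 mm thick backrest slab spans the full seat width, extending 469 mm above the seat top, its back face flush with the seat's +y edge. Two armrests of 37×37 mm section run along each side from the seat's front edge to the front of the backrest, top faces 211 mm above the seat top and outer faces flush with the seat's x-edges; a 37×37 mm post under the front of each armrest stands on the seat at the front corner.

C is a picture frame with a 536×424 mm rectangular opening (x by z) and a uniform 81 mm border on every side. Frame depth is 34 mm along y. It is built from two vertical stiles running the full outside height and two horizontal rails spanning the gap between the stiles.

The chair is on top of the table. The picture frame is on the floor beside the table on its −x side.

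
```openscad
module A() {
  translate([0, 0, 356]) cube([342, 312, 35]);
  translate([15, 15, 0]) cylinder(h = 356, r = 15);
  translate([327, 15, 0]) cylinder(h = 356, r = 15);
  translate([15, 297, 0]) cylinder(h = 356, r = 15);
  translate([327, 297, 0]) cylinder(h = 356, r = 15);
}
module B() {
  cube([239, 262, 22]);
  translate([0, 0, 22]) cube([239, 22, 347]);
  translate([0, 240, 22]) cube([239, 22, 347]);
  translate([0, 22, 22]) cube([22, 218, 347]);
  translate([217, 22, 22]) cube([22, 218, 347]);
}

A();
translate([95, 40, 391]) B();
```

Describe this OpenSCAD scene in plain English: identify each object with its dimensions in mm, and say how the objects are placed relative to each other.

A is a simple wooden stool: a rectangular seat 342 mm (x) by 312 mm (y), 35 mm thick, top face at z = 391 mm, on four round legs, each 30 mm in diameter. The legs rest on z = 0, each leg's axis is inset half a diameter from the nearest pair of seat edges (so the leg's bounding box is flush with the corner).

B is an open-topped rectangular box: outside dimensions 239×262×369 mm, with a uniform wall and base thickness of 22 mm. The base is a full 239×262 slab on the floor; four walls sit on top of the base. The front and back walls (the −y and +y sides) span the full width; the two side walls fit between them.

The open box is on top of the stool.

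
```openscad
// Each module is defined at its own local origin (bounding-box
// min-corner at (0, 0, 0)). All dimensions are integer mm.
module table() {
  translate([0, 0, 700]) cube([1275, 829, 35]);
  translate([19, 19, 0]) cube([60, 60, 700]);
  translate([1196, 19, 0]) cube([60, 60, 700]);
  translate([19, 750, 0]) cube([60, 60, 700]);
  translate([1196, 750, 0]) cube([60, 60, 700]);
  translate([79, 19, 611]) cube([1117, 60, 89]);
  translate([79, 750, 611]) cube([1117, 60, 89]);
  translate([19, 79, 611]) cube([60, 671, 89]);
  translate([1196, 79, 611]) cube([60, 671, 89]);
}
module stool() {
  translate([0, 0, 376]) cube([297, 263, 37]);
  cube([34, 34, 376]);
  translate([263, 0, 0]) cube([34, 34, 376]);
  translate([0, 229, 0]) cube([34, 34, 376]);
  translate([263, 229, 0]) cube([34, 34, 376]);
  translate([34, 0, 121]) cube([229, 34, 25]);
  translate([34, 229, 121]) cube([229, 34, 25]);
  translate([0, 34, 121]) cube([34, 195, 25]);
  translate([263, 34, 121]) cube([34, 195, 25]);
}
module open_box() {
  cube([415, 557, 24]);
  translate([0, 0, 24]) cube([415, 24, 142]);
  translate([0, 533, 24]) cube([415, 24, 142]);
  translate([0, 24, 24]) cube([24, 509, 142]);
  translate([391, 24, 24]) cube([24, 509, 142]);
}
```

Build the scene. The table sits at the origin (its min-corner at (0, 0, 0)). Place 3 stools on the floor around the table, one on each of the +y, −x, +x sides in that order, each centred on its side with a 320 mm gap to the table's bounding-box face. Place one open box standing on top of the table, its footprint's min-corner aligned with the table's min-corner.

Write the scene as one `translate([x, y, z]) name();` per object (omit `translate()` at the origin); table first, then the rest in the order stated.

table();
translate([489, 1149, 0]) stool();
translate([-617, 283, 0]) stool();
translate([1595, 283, 0]) stool();
translate([0, 0, 735]) open_box();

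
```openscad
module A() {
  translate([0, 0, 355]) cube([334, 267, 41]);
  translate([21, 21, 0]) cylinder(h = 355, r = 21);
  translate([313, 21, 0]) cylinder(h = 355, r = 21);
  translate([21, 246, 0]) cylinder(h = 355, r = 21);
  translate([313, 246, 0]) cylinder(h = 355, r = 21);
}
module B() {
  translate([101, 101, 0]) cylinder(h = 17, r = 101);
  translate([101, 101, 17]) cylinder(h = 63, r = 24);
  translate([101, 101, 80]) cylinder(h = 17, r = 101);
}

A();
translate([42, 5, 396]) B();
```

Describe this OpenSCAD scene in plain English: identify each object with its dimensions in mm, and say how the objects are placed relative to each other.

A is a four-legged stool. The seat is 334×267 mm, 41 mm thick, top at z = 396 mm. It stands on four round legs, each 42 mm in diameter, from z = 0 to the seat underside, each leg's axis is inset half a diameter from the nearest pair of seat edges (so the leg's bounding box is flush with the corner).

B is a spool: two coaxial disc flanges of radius 101 mm and thickness 17 mm, joined by a core cylinder of radius 24 mm and height 63 mm. The lower flange rests on z = 0 and the three cylinders share a vertical axis.

The spool is on top of the stool.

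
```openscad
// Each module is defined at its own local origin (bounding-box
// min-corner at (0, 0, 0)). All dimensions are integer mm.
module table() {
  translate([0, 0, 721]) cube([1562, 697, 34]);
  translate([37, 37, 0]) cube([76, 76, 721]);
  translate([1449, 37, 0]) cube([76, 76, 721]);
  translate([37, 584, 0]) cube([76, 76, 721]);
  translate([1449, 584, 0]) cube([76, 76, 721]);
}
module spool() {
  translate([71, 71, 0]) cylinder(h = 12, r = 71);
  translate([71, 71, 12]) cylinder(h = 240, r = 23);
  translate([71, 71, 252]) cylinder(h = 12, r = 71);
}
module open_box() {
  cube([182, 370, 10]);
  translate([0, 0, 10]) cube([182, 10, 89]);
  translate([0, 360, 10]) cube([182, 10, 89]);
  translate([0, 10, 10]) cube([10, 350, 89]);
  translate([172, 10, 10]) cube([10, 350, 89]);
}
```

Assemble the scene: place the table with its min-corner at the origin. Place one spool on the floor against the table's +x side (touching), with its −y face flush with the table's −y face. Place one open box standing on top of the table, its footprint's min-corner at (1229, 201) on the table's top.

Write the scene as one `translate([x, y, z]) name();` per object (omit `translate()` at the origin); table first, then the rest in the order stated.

table();
translate([1562, 0, 0]) spool();
translate([1229, 201, 755]) open_box();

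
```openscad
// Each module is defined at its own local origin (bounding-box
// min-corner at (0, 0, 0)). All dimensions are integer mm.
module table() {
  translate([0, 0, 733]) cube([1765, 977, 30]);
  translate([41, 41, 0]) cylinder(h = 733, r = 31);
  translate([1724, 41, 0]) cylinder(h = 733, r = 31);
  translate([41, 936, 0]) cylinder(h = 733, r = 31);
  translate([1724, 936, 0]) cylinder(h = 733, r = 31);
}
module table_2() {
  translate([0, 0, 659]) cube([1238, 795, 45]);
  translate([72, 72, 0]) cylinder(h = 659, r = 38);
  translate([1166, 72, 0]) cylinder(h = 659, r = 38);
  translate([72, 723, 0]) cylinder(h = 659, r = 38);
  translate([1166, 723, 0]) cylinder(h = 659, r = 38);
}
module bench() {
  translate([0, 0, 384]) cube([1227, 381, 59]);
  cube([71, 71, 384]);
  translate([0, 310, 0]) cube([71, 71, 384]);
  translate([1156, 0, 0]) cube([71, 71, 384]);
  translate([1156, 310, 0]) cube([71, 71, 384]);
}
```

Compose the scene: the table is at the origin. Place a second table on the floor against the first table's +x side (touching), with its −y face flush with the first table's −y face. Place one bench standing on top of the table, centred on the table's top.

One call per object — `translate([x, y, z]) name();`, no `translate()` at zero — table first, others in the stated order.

table();
translate([1765, 0, 0]) table_2();
translate([269, 298, 763]) bench();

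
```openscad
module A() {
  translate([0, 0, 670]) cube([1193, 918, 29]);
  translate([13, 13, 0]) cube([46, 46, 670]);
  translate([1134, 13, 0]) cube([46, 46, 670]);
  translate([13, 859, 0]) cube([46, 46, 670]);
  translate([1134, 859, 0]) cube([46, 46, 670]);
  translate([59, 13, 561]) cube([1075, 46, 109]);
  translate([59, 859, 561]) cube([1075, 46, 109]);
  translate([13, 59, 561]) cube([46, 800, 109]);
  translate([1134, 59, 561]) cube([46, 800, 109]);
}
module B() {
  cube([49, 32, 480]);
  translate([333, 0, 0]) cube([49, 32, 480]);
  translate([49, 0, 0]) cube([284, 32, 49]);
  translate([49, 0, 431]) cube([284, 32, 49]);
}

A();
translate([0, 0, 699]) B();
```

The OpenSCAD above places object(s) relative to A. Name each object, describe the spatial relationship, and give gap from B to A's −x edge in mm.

A is a table. B is a picture frame. The picture frame is on top of the table. The gap from the picture frame to the table's −x edge is 0 mm.

The picture frame's min-x is at 0; the table's min-x is 0; gap = 0 mm.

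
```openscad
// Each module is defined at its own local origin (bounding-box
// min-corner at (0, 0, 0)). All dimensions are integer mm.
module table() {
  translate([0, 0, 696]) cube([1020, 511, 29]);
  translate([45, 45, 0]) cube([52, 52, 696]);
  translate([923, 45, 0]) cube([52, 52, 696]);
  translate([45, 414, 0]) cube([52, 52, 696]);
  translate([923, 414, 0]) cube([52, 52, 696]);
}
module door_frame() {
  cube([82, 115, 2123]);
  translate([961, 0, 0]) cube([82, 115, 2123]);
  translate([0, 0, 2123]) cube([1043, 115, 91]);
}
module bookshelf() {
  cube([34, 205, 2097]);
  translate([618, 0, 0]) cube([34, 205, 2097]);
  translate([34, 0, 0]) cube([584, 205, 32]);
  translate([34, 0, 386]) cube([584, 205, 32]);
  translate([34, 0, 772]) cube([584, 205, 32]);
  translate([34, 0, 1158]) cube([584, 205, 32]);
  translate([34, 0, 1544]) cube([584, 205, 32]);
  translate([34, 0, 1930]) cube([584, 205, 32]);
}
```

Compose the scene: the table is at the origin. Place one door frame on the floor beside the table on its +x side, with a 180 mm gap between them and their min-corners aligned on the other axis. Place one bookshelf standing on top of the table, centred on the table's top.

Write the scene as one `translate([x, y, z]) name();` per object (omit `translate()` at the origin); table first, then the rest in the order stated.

table();
translate([1200, 0, 0]) door_frame();
translate([184, 153, 725]) bookshelf();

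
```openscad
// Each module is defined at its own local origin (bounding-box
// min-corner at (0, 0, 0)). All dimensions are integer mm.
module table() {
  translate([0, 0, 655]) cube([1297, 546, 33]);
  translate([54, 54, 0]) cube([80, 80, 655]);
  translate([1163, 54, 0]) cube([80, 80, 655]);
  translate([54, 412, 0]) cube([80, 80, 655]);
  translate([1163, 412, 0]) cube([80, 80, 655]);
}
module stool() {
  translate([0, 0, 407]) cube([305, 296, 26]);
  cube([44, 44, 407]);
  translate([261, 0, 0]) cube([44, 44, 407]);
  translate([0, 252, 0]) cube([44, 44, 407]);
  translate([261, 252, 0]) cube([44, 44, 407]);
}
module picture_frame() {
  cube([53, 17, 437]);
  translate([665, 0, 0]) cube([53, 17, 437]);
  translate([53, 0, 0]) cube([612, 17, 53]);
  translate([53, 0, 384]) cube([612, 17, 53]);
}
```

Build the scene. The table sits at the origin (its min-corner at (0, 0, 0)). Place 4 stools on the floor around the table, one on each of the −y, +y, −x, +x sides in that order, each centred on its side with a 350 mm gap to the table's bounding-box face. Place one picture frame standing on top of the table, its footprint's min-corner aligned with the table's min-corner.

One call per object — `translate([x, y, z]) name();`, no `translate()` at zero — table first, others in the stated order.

table();
translate([496, -646, 0]) stool();
translate([496, 896, 0]) stool();
translate([-655, 125, 0]) stool();
translate([1647, 125, 0]) stool();
translate([0, 0, 688]) picture_frame();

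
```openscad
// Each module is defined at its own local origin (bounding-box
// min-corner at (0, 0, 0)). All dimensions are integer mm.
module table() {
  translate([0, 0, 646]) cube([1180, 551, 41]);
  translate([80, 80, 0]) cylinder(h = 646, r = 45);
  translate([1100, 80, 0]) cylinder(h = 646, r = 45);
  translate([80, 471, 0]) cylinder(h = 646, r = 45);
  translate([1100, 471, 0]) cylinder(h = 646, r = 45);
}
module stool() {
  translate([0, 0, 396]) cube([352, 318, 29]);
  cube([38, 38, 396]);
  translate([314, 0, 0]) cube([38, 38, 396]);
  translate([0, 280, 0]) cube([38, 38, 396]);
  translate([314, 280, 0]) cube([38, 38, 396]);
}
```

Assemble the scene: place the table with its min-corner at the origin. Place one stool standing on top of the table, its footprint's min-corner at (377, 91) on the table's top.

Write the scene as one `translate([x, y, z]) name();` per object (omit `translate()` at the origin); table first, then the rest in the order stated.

table();
translate([377, 91, 687]) stool();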